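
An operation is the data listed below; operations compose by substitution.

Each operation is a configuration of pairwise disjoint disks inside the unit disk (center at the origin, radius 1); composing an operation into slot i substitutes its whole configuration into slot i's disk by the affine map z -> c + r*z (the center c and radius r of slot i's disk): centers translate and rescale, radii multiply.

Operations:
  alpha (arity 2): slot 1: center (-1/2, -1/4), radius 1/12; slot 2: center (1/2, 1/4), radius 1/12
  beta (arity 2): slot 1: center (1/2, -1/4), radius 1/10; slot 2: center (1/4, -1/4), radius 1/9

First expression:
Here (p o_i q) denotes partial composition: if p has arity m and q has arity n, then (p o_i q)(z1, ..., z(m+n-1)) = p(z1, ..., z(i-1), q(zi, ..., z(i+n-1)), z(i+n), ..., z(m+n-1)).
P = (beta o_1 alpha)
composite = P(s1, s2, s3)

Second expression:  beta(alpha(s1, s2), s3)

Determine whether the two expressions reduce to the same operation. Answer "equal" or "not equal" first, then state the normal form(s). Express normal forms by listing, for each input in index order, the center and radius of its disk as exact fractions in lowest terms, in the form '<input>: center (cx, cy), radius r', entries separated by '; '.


equal; both compose to s1: center (9/20, -11/40), radius 1/120; s2: center (11/20, -9/40), radius 1/120; s3: center (1/4, -1/4), radius 1/9

The first expression, normalized: s1: center (9/20, -11/40), radius 1/120; s2: center (11/20, -9/40), radius 1/120; s3: center (1/4, -1/4), radius 1/9
The second expression, normalized: s1: center (9/20, -11/40), radius 1/120; s2: center (11/20, -9/40), radius 1/120; s3: center (1/4, -1/4), radius 1/9
One common form — equal.


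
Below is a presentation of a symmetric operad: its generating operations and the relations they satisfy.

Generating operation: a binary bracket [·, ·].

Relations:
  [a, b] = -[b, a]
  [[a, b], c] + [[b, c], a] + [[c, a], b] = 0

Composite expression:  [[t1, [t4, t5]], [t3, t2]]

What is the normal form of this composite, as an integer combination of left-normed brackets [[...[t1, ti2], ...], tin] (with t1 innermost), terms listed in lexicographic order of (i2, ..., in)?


Skip Jacobi rewriting: expand, keep t1-initial words, read off terms.
Composite bracket: [[t1, [t4, t5]], [t3, t2]]
Applying ab - ba throughout gives 16 signed words (2^4 = 16).
Keep just the words that open with t1:
  t1t4t5t2t3 appears with sign -1, giving the term -[[[[t1, t4], t5], t2], t3]
  t1t4t5t3t2 appears with sign +1, giving the term +[[[[t1, t4], t5], t3], t2]
  t1t5t4t2t3 appears with sign +1, giving the term +[[[[t1, t5], t4], t2], t3]
  t1t5t4t3t2 appears with sign -1, giving the term -[[[[t1, t5], t4], t3], t2]

-[[[[t1, t4], t5], t2], t3] + [[[[t1, t4], t5], t3], t2] + [[[[t1, t5], t4], t2], t3] - [[[[t1, t5], t4], t3], t2]


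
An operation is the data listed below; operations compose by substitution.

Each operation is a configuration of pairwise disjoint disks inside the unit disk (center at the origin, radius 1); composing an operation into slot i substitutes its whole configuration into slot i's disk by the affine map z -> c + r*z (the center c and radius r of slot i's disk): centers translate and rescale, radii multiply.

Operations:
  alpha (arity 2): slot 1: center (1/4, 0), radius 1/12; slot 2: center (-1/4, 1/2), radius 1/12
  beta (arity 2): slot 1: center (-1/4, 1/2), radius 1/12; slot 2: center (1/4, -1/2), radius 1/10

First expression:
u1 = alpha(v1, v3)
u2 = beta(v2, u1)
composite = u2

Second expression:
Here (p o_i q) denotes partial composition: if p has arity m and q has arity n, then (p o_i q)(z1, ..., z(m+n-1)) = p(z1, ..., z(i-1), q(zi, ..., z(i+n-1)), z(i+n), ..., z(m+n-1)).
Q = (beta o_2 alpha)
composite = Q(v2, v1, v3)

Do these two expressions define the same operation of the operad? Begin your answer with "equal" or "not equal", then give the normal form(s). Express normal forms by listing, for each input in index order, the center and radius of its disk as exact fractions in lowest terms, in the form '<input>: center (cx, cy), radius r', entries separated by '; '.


equal; both compose to v1: center (11/40, -1/2), radius 1/120; v2: center (-1/4, 1/2), radius 1/12; v3: center (9/40, -9/20), radius 1/120


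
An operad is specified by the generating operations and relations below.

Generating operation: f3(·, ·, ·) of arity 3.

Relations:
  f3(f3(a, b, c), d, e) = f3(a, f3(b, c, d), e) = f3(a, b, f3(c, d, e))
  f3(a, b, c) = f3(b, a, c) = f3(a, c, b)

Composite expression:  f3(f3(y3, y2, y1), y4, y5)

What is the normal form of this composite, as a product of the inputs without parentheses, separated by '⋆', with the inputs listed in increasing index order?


With f3 associative and commutative, the y-input set is all that matters.
f3(y3, y2, y1) flattens to y3 ⋆ y2 ⋆ y1
f3(f3(y3, y2, y1), y4, y5) flattens to y3 ⋆ y2 ⋆ y1 ⋆ y4 ⋆ y5
the factors in increasing index order: y1 ⋆ y2 ⋆ y3 ⋆ y4 ⋆ y5

y1 ⋆ y2 ⋆ y3 ⋆ y4 ⋆ y5


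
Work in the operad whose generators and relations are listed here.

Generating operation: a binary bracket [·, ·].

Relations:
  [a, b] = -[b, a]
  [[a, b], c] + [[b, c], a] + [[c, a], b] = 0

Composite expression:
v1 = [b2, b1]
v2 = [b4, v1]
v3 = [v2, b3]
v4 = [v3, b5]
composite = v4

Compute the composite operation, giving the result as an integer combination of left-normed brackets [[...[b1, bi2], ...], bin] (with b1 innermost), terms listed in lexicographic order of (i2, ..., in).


[[[[b1, b2], b4], b3], b5]


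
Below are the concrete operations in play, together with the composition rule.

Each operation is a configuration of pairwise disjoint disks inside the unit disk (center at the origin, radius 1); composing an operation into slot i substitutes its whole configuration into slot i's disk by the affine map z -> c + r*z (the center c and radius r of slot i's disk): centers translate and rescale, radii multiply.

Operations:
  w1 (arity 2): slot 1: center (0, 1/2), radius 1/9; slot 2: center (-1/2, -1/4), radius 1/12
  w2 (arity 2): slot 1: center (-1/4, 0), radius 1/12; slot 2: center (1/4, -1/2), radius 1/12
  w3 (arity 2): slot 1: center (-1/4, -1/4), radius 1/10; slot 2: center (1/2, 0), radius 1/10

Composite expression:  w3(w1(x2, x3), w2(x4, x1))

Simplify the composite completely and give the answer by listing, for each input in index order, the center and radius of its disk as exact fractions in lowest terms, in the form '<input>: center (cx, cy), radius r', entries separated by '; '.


x1: center (21/40, -1/20), radius 1/120; x2: center (-1/4, -1/5), radius 1/90; x3: center (-3/10, -11/40), radius 1/120; x4: center (19/40, 0), radius 1/120

Affine substitution under w3: radii multiply and x-centers shift.
x2 passes through 2 substitutions, ending at center (-1/4, -1/5), radius 1/90
x3 passes through 2 substitutions, ending at center (-3/10, -11/40), radius 1/120
x4 passes through 2 substitutions, ending at center (19/40, 0), radius 1/120
x1 passes through 2 substitutions, ending at center (21/40, -1/20), radius 1/120


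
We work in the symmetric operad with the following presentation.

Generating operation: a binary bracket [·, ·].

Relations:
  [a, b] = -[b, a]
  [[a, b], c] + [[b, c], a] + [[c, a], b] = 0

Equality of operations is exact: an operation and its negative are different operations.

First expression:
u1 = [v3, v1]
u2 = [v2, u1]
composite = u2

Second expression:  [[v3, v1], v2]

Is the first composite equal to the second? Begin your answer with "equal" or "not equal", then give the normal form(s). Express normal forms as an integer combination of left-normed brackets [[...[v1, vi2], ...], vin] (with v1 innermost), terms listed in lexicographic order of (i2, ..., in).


not equal — first [[v1, v3], v2], second -[[v1, v3], v2]

In normal form, the first expression is [[v1, v3], v2]
In normal form, the second expression is -[[v1, v3], v2]
The forms do not match — not equal.


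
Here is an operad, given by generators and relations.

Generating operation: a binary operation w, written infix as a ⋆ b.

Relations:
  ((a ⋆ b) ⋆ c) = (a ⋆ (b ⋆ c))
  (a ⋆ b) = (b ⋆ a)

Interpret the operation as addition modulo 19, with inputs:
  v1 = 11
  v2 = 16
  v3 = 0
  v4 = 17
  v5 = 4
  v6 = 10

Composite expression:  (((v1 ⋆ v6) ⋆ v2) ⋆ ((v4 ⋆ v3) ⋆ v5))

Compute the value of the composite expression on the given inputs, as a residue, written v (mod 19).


1 (mod 19)

(v1 ⋆ v6) = 2
((v1 ⋆ v6) ⋆ v2) = 18
(v4 ⋆ v3) = 17
((v4 ⋆ v3) ⋆ v5) = 2
(((v1 ⋆ v6) ⋆ v2) ⋆ ((v4 ⋆ v3) ⋆ v5)) = 1


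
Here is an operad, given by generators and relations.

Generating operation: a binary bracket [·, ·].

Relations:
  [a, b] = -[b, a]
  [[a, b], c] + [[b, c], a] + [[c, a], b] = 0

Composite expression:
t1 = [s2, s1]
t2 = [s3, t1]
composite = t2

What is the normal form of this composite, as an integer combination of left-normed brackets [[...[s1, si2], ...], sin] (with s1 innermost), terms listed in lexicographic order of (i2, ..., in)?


[[s1, s2], s3]

Left-normed coefficients sit on the s1-initial expansion words.
Composite bracket: [s3, [s2, s1]]
Under [a, b] = ab - ba we get 4 signed associative words (2^2 = 4).
Coefficients come from the s1-initial words:
  s1s2s3 (sign +1) contributes +[[s1, s2], s3]


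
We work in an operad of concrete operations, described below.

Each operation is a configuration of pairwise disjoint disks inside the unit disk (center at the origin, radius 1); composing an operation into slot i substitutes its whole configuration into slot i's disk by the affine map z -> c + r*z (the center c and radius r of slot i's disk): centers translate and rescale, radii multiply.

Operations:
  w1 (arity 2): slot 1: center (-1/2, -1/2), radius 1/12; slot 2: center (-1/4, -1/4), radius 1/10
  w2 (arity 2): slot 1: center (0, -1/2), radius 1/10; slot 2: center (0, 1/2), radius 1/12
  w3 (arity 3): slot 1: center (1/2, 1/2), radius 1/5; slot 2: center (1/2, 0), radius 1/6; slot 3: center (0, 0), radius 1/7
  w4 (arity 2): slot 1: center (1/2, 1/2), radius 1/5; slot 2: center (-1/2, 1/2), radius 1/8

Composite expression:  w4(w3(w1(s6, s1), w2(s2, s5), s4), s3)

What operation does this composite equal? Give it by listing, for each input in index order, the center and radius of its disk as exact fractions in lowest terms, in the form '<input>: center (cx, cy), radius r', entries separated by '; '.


s1: center (59/100, 59/100), radius 1/250; s2: center (3/5, 29/60), radius 1/300; s3: center (-1/2, 1/2), radius 1/8; s4: center (1/2, 1/2), radius 1/35; s5: center (3/5, 31/60), radius 1/360; s6: center (29/50, 29/50), radius 1/300

Follow each s-input down from w4: c' goes to c + r*c', radius to r*r'.
tracing s6 down its 3-map path: center (29/50, 29/50), radius 1/300
tracing s1 down its 3-map path: center (59/100, 59/100), radius 1/250
tracing s2 down its 3-map path: center (3/5, 29/60), radius 1/300
tracing s5 down its 3-map path: center (3/5, 31/60), radius 1/360
tracing s4 down its 2-map path: center (1/2, 1/2), radius 1/35
tracing s3 down its 1-map path: center (-1/2, 1/2), radius 1/8


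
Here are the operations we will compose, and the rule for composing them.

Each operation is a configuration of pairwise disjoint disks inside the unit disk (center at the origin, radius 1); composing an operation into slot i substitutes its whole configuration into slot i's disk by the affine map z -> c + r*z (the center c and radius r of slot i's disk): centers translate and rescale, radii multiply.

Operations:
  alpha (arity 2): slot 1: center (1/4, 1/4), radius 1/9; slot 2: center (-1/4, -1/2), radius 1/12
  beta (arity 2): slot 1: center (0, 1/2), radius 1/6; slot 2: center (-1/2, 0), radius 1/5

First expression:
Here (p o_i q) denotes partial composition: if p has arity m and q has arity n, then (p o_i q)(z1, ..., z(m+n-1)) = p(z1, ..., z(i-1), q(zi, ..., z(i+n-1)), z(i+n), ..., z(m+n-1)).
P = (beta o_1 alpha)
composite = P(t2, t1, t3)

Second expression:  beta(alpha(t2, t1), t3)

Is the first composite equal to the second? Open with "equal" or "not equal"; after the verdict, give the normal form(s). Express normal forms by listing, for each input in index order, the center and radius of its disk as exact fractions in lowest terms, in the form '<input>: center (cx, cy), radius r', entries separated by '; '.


Reducing the first expression gives t1: center (-1/24, 5/12), radius 1/72; t2: center (1/24, 13/24), radius 1/54; t3: center (-1/2, 0), radius 1/5
Reducing the second expression gives t1: center (-1/24, 5/12), radius 1/72; t2: center (1/24, 13/24), radius 1/54; t3: center (-1/2, 0), radius 1/5
The normal forms match — equal.

equal: each reduces to t1: center (-1/24, 5/12), radius 1/72; t2: center (1/24, 13/24), radius 1/54; t3: center (-1/2, 0), radius 1/5


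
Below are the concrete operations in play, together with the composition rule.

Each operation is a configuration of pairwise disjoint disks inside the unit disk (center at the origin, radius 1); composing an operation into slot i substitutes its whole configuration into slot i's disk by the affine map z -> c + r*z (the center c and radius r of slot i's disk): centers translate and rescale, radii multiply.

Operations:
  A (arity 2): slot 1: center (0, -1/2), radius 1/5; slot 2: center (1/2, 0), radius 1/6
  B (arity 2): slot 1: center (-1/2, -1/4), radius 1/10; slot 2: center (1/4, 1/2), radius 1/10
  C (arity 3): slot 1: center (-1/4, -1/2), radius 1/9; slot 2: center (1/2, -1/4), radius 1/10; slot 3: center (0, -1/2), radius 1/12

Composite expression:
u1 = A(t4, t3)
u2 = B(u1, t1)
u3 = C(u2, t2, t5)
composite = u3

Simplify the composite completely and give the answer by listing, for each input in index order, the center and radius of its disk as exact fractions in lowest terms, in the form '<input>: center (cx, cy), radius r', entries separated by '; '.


Nesting under C composes maps z -> c + r*z down each t-path.
input t4: composing its 3 substitution steps yields center (-11/36, -8/15), radius 1/450
input t3: composing its 3 substitution steps yields center (-3/10, -19/36), radius 1/540
input t1: composing its 2 substitution steps yields center (-2/9, -4/9), radius 1/90
input t2: composing its 1 substitution step yields center (1/2, -1/4), radius 1/10
input t5: composing its 1 substitution step yields center (0, -1/2), radius 1/12

t1: center (-2/9, -4/9), radius 1/90; t2: center (1/2, -1/4), radius 1/10; t3: center (-3/10, -19/36), radius 1/540; t4: center (-11/36, -8/15), radius 1/450; t5: center (0, -1/2), radius 1/12


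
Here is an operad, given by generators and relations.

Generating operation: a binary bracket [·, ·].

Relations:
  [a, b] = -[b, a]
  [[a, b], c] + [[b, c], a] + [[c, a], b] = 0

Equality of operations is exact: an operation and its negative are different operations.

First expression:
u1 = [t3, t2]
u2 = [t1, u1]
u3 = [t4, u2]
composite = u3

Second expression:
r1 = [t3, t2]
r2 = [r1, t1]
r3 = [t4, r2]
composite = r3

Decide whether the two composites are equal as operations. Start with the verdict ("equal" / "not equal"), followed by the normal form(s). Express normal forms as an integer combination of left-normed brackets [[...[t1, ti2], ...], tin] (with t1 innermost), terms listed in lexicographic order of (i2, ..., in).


Reducing the first expression gives [[[t1, t2], t3], t4] - [[[t1, t3], t2], t4]
Reducing the second expression gives -[[[t1, t2], t3], t4] + [[[t1, t3], t2], t4]
No match — not equal.

not equal: they reduce to [[[t1, t2], t3], t4] - [[[t1, t3], t2], t4] and -[[[t1, t2], t3], t4] + [[[t1, t3], t2], t4]


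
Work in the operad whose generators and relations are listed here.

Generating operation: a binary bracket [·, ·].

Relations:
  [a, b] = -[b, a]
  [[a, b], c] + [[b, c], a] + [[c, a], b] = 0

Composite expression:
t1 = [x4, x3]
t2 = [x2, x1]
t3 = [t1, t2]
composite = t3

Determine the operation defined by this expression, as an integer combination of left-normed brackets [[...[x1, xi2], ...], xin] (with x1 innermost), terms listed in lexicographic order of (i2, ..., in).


Skip Jacobi rewriting: expand, keep x1-initial words, read off terms.
Composite bracket: [[x4, x3], [x2, x1]]
Under [a, b] = ab - ba we get 8 signed associative words (2^3 = 8).
Collect the words opening with x1:
  x1x2x3x4 appears with sign -1, giving the term -[[[x1, x2], x3], x4]
  x1x2x4x3 appears with sign +1, giving the term +[[[x1, x2], x4], x3]

-[[[x1, x2], x3], x4] + [[[x1, x2], x4], x3]


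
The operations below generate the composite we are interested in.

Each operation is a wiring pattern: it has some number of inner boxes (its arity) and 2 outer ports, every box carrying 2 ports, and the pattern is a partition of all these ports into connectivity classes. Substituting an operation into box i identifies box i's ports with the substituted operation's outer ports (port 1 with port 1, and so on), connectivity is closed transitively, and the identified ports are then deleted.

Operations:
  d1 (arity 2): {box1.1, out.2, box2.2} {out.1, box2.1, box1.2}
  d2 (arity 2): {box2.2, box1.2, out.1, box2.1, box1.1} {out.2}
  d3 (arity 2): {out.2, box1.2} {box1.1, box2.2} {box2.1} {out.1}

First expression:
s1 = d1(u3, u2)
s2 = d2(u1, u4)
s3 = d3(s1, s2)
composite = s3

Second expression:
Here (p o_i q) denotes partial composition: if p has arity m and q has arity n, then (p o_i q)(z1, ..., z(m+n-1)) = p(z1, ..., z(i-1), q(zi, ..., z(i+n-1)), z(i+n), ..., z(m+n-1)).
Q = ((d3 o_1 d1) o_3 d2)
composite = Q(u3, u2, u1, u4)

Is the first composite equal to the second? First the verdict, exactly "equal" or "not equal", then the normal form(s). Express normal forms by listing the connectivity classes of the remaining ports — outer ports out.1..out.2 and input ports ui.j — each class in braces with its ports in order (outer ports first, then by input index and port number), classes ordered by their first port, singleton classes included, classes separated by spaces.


equal; both compose to {out.1} {out.2, u2.2, u3.1} {u1.1, u1.2, u4.1, u4.2} {u2.1, u3.2}

The first expression, normalized: {out.1} {out.2, u2.2, u3.1} {u1.1, u1.2, u4.1, u4.2} {u2.1, u3.2}
The second expression, normalized: {out.1} {out.2, u2.2, u3.1} {u1.1, u1.2, u4.1, u4.2} {u2.1, u3.2}
Both agree, so they are equal.


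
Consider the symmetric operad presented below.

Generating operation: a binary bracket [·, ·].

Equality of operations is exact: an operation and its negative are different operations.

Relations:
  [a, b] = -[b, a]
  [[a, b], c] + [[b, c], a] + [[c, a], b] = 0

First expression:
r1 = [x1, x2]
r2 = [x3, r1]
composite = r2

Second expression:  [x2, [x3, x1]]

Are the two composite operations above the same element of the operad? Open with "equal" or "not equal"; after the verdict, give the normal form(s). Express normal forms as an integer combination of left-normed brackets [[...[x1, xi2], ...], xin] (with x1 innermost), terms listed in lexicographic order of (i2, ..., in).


The first expression, normalized: -[[x1, x2], x3]
The second expression, normalized: [[x1, x3], x2]
Different reductions; not equal.

not equal; the first gives -[[x1, x2], x3] and the second [[x1, x3], x2]


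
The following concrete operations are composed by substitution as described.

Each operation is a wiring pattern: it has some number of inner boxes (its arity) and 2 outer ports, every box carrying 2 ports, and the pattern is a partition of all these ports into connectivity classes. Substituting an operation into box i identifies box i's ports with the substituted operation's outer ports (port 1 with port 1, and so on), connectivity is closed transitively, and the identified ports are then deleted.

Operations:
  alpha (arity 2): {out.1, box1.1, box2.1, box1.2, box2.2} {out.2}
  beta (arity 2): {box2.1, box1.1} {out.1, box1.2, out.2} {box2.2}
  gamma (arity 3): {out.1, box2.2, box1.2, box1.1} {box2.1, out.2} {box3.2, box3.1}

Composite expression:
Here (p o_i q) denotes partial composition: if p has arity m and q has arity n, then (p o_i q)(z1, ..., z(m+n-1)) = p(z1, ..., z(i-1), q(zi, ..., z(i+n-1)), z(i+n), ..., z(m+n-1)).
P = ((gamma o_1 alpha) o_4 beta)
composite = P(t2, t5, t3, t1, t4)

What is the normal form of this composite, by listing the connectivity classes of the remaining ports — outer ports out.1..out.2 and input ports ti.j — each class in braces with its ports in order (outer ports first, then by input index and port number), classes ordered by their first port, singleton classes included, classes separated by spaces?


{out.1, t2.1, t2.2, t3.2, t5.1, t5.2} {out.2, t3.1} {t1.1, t4.1} {t1.2} {t4.2}

Substituting into gamma glues patterns; closure does the rest.
through alpha, on inputs (t2, t5): {out.1, t2.1, t2.2, t5.1, t5.2} {out.2} (out.j = stage outer ports)
through beta, on inputs (t1, t4): {out.1, out.2, t1.2} {t1.1, t4.1} {t4.2} (out.j = stage outer ports)
through gamma, on inputs (t2, t5, t3, t1, t4): {out.1, t2.1, t2.2, t3.2, t5.1, t5.2} {out.2, t3.1} {t1.1, t4.1} {t1.2} {t4.2} (out.j = stage outer ports)


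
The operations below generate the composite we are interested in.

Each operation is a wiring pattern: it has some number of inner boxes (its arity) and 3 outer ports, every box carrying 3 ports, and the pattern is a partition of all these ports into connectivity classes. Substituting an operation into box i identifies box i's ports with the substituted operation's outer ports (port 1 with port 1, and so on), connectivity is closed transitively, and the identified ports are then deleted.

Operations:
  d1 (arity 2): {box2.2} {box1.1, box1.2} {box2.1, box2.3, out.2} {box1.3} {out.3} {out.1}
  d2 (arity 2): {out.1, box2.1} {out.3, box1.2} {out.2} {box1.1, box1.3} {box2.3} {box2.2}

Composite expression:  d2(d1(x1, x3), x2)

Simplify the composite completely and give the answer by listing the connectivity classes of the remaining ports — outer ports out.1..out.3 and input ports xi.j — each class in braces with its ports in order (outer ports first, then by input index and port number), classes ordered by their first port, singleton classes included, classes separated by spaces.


{out.1, x2.1} {out.2} {out.3, x3.1, x3.3} {x1.1, x1.2} {x1.3} {x2.2} {x2.3} {x3.2}

Reachability decides: close wires over d2-identified ports.
d1 over (x1, x3) gives {out.1} {out.2, x3.1, x3.3} {out.3} {x1.1, x1.2} {x1.3} {x3.2}, out.j being that stage's outer ports
d2 over (x1, x3, x2) gives {out.1, x2.1} {out.2} {out.3, x3.1, x3.3} {x1.1, x1.2} {x1.3} {x2.2} {x2.3} {x3.2}, out.j being that stage's outer ports


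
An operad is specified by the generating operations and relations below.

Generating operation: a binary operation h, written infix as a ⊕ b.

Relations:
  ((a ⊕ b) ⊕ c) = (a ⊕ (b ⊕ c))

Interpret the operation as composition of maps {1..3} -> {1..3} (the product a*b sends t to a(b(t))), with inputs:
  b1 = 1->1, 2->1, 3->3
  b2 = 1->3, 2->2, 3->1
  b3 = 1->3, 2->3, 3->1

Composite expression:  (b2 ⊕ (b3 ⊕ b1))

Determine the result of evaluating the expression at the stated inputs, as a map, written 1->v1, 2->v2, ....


1->1, 2->1, 3->3


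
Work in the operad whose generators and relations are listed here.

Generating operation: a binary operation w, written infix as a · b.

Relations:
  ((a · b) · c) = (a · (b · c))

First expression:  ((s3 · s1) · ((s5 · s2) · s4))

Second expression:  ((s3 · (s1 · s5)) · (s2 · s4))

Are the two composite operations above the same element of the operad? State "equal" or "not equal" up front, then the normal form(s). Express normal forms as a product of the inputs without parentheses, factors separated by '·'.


equal; the common form is s3 · s1 · s5 · s2 · s4


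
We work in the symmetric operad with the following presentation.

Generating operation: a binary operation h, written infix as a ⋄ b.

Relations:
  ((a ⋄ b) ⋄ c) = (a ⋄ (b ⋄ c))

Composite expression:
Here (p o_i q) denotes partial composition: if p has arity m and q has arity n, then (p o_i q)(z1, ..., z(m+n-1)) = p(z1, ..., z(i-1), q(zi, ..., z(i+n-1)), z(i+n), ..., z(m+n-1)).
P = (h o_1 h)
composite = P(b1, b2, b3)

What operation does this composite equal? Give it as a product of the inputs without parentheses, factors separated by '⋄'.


b1 ⋄ b2 ⋄ b3

The h-tree's shape is irrelevant; the b-reading-order decides.
(b1 ⋄ b2) flattens to b1 ⋄ b2
((b1 ⋄ b2) ⋄ b3) flattens to b1 ⋄ b2 ⋄ b3


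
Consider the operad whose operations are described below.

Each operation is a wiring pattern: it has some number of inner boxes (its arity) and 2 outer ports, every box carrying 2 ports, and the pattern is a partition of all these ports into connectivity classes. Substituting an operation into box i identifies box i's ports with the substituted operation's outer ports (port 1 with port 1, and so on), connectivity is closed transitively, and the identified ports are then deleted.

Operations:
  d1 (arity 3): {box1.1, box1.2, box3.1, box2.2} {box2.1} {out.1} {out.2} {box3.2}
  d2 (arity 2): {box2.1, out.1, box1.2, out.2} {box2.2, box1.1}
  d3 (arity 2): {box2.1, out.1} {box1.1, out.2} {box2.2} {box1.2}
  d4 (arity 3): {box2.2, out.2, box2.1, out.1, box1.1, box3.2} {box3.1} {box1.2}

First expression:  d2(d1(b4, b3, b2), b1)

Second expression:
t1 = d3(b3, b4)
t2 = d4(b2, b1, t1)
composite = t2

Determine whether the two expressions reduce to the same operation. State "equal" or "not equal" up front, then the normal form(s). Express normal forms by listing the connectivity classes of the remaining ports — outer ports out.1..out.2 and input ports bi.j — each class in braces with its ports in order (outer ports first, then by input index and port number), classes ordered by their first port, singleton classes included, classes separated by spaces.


The first expression reduces to {out.1, out.2, b1.1} {b1.2} {b2.1, b3.2, b4.1, b4.2} {b2.2} {b3.1}
The second expression reduces to {out.1, out.2, b1.1, b1.2, b2.1, b3.1} {b2.2} {b3.2} {b4.1} {b4.2}
They disagree, so not equal.

not equal — first {out.1, out.2, b1.1} {b1.2} {b2.1, b3.2, b4.1, b4.2} {b2.2} {b3.1}, second {out.1, out.2, b1.1, b1.2, b2.1, b3.1} {b2.2} {b3.2} {b4.1} {b4.2}


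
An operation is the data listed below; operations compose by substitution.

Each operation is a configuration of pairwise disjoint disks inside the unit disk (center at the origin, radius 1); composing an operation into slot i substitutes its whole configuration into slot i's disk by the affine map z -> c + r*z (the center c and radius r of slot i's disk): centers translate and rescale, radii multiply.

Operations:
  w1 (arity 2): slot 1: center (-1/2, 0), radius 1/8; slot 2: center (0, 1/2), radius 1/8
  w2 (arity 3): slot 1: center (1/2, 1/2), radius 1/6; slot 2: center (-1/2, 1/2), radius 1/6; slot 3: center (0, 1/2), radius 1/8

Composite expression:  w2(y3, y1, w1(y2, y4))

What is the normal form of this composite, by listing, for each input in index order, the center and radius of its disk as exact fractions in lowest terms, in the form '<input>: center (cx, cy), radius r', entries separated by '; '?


y1: center (-1/2, 1/2), radius 1/6; y2: center (-1/16, 1/2), radius 1/64; y3: center (1/2, 1/2), radius 1/6; y4: center (0, 9/16), radius 1/64

Below w2, radii multiply path by path; the y-disk centers shift.
for y3, the 1-step affine chain lands on center (1/2, 1/2), radius 1/6
for y1, the 1-step affine chain lands on center (-1/2, 1/2), radius 1/6
for y2, the 2-step affine chain lands on center (-1/16, 1/2), radius 1/64
for y4, the 2-step affine chain lands on center (0, 9/16), radius 1/64


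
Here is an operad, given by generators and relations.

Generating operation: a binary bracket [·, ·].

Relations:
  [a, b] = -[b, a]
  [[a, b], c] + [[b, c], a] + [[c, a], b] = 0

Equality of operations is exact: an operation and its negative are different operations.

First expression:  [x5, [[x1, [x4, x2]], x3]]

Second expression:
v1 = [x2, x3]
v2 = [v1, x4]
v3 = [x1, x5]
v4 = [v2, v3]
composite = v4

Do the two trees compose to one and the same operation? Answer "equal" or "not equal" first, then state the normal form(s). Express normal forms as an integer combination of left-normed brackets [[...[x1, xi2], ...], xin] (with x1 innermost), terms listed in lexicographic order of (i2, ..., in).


Normal form of the first expression: [[[[x1, x2], x4], x3], x5] - [[[[x1, x4], x2], x3], x5]
Normal form of the second expression: -[[[[x1, x5], x2], x3], x4] + [[[[x1, x5], x3], x2], x4] + [[[[x1, x5], x4], x2], x3] - [[[[x1, x5], x4], x3], x2]
Different reductions; not equal.

not equal; the first gives [[[[x1, x2], x4], x3], x5] - [[[[x1, x4], x2], x3], x5] and the second -[[[[x1, x5], x2], x3], x4] + [[[[x1, x5], x3], x2], x4] + [[[[x1, x5], x4], x2], x3] - [[[[x1, x5], x4], x3], x2]


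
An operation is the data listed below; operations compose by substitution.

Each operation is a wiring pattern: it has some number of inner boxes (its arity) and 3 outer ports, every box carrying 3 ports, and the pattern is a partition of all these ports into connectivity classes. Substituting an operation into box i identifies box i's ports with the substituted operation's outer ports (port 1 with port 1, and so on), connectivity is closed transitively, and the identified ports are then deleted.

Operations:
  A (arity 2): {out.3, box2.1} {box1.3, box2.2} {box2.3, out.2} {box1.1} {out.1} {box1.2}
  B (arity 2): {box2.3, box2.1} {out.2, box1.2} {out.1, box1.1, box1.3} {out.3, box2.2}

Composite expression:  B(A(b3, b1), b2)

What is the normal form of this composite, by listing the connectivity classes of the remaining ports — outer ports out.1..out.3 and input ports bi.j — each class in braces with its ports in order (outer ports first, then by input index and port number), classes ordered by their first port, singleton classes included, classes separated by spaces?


{out.1, b1.1} {out.2, b1.3} {out.3, b2.2} {b1.2, b3.3} {b2.1, b2.3} {b3.1} {b3.2}


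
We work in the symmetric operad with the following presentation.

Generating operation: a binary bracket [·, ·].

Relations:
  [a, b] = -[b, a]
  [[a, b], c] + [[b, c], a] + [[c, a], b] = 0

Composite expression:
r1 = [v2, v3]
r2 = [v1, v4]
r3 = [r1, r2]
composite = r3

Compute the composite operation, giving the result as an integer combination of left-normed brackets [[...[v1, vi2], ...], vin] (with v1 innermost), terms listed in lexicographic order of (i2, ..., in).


-[[[v1, v4], v2], v3] + [[[v1, v4], v3], v2]

In the tensor algebra, words opening v1 carry the v1-anchored form.
Composite bracket: [[v2, v3], [v1, v4]]
The bracket unfolds into 8 signed words via [a, b] = ab - ba (2^3 = 8).
Words beginning with v1 determine it all:
  v1v4v2v3 appears with sign -1, giving the term -[[[v1, v4], v2], v3]
  v1v4v3v2 appears with sign +1, giving the term +[[[v1, v4], v3], v2]


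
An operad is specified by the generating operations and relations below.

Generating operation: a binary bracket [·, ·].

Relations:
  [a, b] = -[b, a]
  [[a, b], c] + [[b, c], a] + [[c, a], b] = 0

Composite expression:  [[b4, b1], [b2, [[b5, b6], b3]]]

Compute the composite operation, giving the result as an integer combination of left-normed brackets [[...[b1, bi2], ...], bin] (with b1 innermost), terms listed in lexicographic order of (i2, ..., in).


In the tensor algebra, words opening b1 carry the b1-anchored form.
Composite bracket: [[b4, b1], [b2, [[b5, b6], b3]]]
The bracket unfolds into 32 signed words via [a, b] = ab - ba (2^5 = 32).
Collect the words opening with b1:
  b1b4b2b3b5b6 (sign +1) contributes +[[[[[b1, b4], b2], b3], b5], b6]
  b1b4b2b3b6b5 (sign -1) contributes -[[[[[b1, b4], b2], b3], b6], b5]
  b1b4b2b5b6b3 (sign -1) contributes -[[[[[b1, b4], b2], b5], b6], b3]
  b1b4b2b6b5b3 (sign +1) contributes +[[[[[b1, b4], b2], b6], b5], b3]
  b1b4b3b5b6b2 (sign -1) contributes -[[[[[b1, b4], b3], b5], b6], b2]
  b1b4b3b6b5b2 (sign +1) contributes +[[[[[b1, b4], b3], b6], b5], b2]
  b1b4b5b6b3b2 (sign +1) contributes +[[[[[b1, b4], b5], b6], b3], b2]
  b1b4b6b5b3b2 (sign -1) contributes -[[[[[b1, b4], b6], b5], b3], b2]

[[[[[b1, b4], b2], b3], b5], b6] - [[[[[b1, b4], b2], b3], b6], b5] - [[[[[b1, b4], b2], b5], b6], b3] + [[[[[b1, b4], b2], b6], b5], b3] - [[[[[b1, b4], b3], b5], b6], b2] + [[[[[b1, b4], b3], b6], b5], b2] + [[[[[b1, b4], b5], b6], b3], b2] - [[[[[b1, b4], b6], b5], b3], b2]


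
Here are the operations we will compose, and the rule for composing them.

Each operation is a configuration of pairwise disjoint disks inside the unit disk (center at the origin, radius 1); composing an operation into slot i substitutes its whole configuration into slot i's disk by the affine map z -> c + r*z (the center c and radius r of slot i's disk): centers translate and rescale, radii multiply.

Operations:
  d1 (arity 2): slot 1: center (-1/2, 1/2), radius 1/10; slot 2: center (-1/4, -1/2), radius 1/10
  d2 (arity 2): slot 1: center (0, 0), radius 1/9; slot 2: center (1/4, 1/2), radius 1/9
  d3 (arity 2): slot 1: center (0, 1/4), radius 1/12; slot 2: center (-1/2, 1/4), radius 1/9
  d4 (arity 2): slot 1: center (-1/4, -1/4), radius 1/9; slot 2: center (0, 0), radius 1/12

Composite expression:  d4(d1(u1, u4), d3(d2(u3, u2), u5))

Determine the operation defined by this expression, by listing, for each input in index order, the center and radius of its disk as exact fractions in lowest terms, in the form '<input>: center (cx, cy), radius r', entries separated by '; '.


u1: center (-11/36, -7/36), radius 1/90; u2: center (1/576, 7/288), radius 1/1296; u3: center (0, 1/48), radius 1/1296; u4: center (-5/18, -11/36), radius 1/90; u5: center (-1/24, 1/48), radius 1/108

Affine substitution under d4: radii multiply and u-centers shift.
for u1, the 2-step affine chain lands on center (-11/36, -7/36), radius 1/90
for u4, the 2-step affine chain lands on center (-5/18, -11/36), radius 1/90
for u3, the 3-step affine chain lands on center (0, 1/48), radius 1/1296
for u2, the 3-step affine chain lands on center (1/576, 7/288), radius 1/1296
for u5, the 2-step affine chain lands on center (-1/24, 1/48), radius 1/108


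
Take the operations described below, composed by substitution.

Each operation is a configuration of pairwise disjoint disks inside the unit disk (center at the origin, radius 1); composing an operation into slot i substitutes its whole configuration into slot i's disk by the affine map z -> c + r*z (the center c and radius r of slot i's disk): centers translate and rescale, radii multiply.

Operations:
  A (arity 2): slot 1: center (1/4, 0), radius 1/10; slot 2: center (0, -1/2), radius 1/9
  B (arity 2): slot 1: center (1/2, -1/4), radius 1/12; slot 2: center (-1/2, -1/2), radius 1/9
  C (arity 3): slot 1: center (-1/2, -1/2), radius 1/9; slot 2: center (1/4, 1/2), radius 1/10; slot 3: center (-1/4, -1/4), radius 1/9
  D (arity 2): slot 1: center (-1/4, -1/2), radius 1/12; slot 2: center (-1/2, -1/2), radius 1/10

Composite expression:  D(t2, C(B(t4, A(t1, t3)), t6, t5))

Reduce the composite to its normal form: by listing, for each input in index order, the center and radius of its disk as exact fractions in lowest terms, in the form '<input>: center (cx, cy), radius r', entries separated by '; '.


t1: center (-1799/3240, -5/9), radius 1/8100; t2: center (-1/4, -1/2), radius 1/12; t3: center (-5/9, -901/1620), radius 1/7290; t4: center (-49/90, -199/360), radius 1/1080; t5: center (-21/40, -21/40), radius 1/90; t6: center (-19/40, -9/20), radius 1/100

Each t-disk chains the slot maps above it in D; radii multiply.
input t2: applying the 1 nested substitution gives center (-1/4, -1/2), radius 1/12
input t4: applying the 3 nested substitutions gives center (-49/90, -199/360), radius 1/1080
input t1: applying the 4 nested substitutions gives center (-1799/3240, -5/9), radius 1/8100
input t3: applying the 4 nested substitutions gives center (-5/9, -901/1620), radius 1/7290
input t6: applying the 2 nested substitutions gives center (-19/40, -9/20), radius 1/100
input t5: applying the 2 nested substitutions gives center (-21/40, -21/40), radius 1/90


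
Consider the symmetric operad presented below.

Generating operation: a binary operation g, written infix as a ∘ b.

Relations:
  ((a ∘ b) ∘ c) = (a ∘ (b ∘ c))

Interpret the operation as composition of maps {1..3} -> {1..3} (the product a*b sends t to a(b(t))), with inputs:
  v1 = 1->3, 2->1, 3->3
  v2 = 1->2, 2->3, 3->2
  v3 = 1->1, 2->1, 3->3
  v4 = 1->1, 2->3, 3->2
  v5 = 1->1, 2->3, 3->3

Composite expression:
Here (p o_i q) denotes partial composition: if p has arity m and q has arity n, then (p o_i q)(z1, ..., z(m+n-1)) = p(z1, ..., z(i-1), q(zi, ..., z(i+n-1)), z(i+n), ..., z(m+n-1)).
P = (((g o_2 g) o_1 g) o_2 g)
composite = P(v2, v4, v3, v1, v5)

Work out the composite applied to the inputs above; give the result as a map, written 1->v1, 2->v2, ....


(v4 ∘ v3) = 1->1, 2->1, 3->2
(v2 ∘ (v4 ∘ v3)) = 1->2, 2->2, 3->3
(v1 ∘ v5) = 1->3, 2->3, 3->3
((v2 ∘ (v4 ∘ v3)) ∘ (v1 ∘ v5)) = 1->3, 2->3, 3->3

1->3, 2->3, 3->3


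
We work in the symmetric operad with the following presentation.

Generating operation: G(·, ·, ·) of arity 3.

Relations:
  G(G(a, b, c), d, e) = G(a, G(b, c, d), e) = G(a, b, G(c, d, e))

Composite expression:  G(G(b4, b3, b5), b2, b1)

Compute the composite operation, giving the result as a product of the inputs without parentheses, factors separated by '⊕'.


Under associativity of G, the answer is the b's in reading order.
G(b4, b3, b5) reduces to b4 ⊕ b3 ⊕ b5
G(G(b4, b3, b5), b2, b1) reduces to b4 ⊕ b3 ⊕ b5 ⊕ b2 ⊕ b1

b4 ⊕ b3 ⊕ b5 ⊕ b2 ⊕ b1


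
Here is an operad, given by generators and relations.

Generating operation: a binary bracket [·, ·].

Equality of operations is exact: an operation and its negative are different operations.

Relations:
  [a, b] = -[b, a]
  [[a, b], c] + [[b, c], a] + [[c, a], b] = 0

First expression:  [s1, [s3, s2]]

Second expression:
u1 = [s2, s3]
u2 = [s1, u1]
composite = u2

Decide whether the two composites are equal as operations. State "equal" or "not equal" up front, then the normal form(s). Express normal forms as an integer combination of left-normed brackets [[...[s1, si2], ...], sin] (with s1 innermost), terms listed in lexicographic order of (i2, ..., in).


The first composite normalizes to -[[s1, s2], s3] + [[s1, s3], s2]
The second composite normalizes to [[s1, s2], s3] - [[s1, s3], s2]
They disagree, so not equal.

not equal; first: -[[s1, s2], s3] + [[s1, s3], s2]; second: [[s1, s2], s3] - [[s1, s3], s2]


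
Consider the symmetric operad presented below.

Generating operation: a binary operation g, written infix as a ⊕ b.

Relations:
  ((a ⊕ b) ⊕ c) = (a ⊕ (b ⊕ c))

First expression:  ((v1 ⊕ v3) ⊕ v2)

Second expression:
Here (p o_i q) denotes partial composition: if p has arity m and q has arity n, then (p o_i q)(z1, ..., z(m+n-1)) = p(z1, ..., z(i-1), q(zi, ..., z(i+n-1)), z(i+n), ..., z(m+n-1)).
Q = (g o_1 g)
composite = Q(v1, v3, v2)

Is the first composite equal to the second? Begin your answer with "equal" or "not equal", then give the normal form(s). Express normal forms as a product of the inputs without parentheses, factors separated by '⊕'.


equal: each reduces to v1 ⊕ v3 ⊕ v2

In normal form, the first expression is v1 ⊕ v3 ⊕ v2
In normal form, the second expression is v1 ⊕ v3 ⊕ v2
The normal forms match — equal.


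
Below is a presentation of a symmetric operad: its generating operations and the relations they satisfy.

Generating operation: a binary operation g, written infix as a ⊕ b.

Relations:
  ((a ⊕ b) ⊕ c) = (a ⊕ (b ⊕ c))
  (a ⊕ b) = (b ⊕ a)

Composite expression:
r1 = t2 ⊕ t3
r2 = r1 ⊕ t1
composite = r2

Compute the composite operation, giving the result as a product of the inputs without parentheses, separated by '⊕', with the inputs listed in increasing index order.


t1 ⊕ t2 ⊕ t3

Shape and order are irrelevant to g; the t-input set decides.
(t2 ⊕ t3) unparenthesizes to t2 ⊕ t3
((t2 ⊕ t3) ⊕ t1) unparenthesizes to t2 ⊕ t3 ⊕ t1
putting the inputs in ascending order: t1 ⊕ t2 ⊕ t3


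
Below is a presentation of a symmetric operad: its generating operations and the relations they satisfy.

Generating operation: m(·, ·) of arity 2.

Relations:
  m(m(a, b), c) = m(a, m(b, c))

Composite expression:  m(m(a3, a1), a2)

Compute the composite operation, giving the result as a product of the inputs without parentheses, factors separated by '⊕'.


a3 ⊕ a1 ⊕ a2

All parenthesizations of m agree; list the a-inputs left to right.
m(a3, a1) spells out as a3 ⊕ a1
m(m(a3, a1), a2) spells out as a3 ⊕ a1 ⊕ a2
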